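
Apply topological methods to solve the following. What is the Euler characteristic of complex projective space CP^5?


CP^5 has one cell in each even dimension 0, 2, ..., 2*5 (5+1 cells total).
All cells are even-dimensional, so chi = number of cells.
chi = 5 + 1 = 6

6


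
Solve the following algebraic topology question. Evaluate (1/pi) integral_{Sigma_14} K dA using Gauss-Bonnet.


Gauss-Bonnet: integral K dA = 2*pi*chi(M).
chi(Sigma_14) = 2 - 2*14 = -26.
(integral K dA)/pi = 2*chi = 2*(-26) = -52

-52


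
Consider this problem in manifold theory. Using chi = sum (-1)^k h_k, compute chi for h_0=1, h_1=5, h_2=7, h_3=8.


Handles of index k contribute (-1)^k to chi (same as CW cells).
chi = (1) + (-5) + (7) + (-8) = -5

-5


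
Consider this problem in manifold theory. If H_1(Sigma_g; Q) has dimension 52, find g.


For a closed orientable surface: b_1 = 2g.
52 = 2g
g = 52 / 2 = 26

26


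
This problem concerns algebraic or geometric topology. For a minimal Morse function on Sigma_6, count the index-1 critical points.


A perfect Morse function has m_k = b_k.
For Sigma_6: b_0=1, b_1=2g=12, b_2=1.
Saddles m_1 = 2g = 12

12


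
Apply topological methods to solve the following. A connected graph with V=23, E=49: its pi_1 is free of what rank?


For a connected graph: rank(pi_1) = b_1 = E - V + 1 = 1 - chi.
chi = V - E = 23 - 49 = -26.
rank = 1 - (-26) = 49 - 23 + 1 = 27

27


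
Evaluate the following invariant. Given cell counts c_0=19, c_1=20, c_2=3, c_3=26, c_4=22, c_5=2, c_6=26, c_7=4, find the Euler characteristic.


chi = sum_k (-1)^k c_k.
= (-1)^0*19 + (-1)^1*20 + (-1)^2*3 + (-1)^3*26 + (-1)^4*22 + (-1)^5*2 + (-1)^6*26 + (-1)^7*4
= (19) + (-20) + (3) + (-26) + (22) + (-2) + (26) + (-4)
= 18

18


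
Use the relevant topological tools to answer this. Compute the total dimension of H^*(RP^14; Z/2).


H^k(RP^14; Z/2) = Z/2 for each 0 <= k <= 14.
Total dimension = 14 + 1 = 15

15


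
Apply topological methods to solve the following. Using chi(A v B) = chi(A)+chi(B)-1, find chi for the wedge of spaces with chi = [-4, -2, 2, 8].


chi(A v B) = chi(A) + chi(B) - 1 (one point identified).
For 4 spaces: chi = (sum chi_i) - (4 - 1).
sum = 4; chi = 4 - 3 = 1

1


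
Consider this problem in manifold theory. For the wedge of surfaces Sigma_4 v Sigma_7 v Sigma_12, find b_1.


For a wedge X v Y: reduced H_k(X v Y) = H_k(X) + H_k(Y).
Each Sigma_g contributes b_1 = 2g.
b_1 = 8 + 14 + 24 = 46

46


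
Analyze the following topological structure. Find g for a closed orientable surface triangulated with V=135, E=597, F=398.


chi = V - E + F = 135 - 597 + 398 = -64
For orientable closed surface: chi = 2 - 2g, so g = (2 - chi)/2.
g = (2 - (-64)) / 2 = 66 / 2 = 33

33


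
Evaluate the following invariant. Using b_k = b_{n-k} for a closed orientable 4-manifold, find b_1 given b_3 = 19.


Poincare duality for closed orientable n-manifolds: b_k = b_{n-k}.
Here n = 4, so b_1 = b_3 = 19

19


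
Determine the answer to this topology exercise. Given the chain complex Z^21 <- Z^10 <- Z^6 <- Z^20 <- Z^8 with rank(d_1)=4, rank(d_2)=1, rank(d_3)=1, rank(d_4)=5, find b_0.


rank H_k = rank(ker d_k) - rank(im d_{k+1}).
rank(ker d_0) = rank(C_0) - rank(d_0) = 21 - 0 = 21.
rank(im d_{0+1}) = 4.
rank H_0 = 21 - 4 = 17

17


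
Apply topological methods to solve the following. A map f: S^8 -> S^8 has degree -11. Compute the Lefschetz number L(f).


On S^8: L(f) = tr(f_0*) + (-1)^8 tr(f_8*) = 1 + (-1)^8 * deg(f).
L(f) = 1 + (-1)^8 * -11 = 1 + -11 = -10

-10


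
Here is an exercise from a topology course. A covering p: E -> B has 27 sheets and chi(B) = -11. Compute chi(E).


For a finite covering: chi(E) = (number of sheets) * chi(B).
chi(E) = 27 * (-11) = -297

-297


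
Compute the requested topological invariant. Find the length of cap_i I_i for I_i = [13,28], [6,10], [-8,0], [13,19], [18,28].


Intersection = [max(a_i), min(b_i)] = [18, 0].
Since 18 > 0, the intersection is empty.
Length = 0

0


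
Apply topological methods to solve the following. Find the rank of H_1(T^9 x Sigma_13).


pi_1(A x B) = pi_1(A) x pi_1(B); rank of abelianization = b_1.
b_1(T^9) = 9, b_1(Sigma_13) = 2*13 = 26.
b_1(product) = 9 + 26 = 35

35


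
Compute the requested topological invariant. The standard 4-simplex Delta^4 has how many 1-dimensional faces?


Delta^4 has 4+1 vertices. A 1-face is a choice of 1+1 vertices.
f_1 = C(4+1, 1+1) = C(5,2) = 10

10


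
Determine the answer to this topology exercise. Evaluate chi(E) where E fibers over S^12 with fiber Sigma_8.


chi(S^12) = 2 (n even), chi(Sigma_8) = 2 - 2*8 = -14.
chi(E) = 2 * (-14) = -28

-28


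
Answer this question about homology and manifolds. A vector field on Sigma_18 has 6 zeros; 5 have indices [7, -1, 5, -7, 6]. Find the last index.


Poincare-Hopf: sum of indices = chi(M).
chi(Sigma_18) = 2 - 2*18 = -34.
Sum of known indices = 10.
x = chi - (sum known) = -34 - (10) = -44

-44


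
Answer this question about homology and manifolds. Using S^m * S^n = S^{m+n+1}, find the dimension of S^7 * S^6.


Join of spheres: S^m * S^n = S^{m+n+1}.
dim = 7 + 6 + 1 = 14

14


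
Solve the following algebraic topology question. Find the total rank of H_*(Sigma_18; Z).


For Sigma_18: b_0 = 1, b_1 = 2g = 36, b_2 = 1.
Total = 1 + 36 + 1 = 38

38


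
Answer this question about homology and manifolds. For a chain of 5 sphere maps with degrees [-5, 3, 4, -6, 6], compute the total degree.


Degree is multiplicative: deg(composition) = product of degrees.
= (-5) * (3) * (4) * (-6) * (6) = 2160

2160


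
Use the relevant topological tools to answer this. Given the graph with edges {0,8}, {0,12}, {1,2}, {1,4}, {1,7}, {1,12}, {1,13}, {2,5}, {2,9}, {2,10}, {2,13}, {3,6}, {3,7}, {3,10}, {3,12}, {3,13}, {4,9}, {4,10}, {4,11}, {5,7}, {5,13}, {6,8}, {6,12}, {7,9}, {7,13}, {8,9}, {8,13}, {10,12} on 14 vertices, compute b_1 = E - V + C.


b_1 = E - V + (number of components).
E = 28, V = 14, components = 1.
b_1 = 28 - 14 + 1 = 15

15


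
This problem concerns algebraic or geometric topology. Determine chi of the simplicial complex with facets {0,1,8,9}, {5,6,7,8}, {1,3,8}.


Enumerate all faces; f-vector: f_0=8, f_1=14, f_2=9, f_3=2.
chi = sum (-1)^k f_k = 1

1


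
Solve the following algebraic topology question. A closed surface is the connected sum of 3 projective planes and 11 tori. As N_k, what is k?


Since a >= 1, the sum is non-orientable; each T^2 can be replaced by RP^2 # RP^2 (since T^2#RP^2 = 3RP^2).
Total crosscaps k = 3 + 2*11 = 25.
Check via chi: chi = 3*1 + 11*0 - (3+11-1)*2 = -23 = 2 - k = -23. Consistent.

25


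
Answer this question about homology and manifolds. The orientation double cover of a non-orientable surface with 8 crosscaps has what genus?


chi(N_8) = 2 - 8 = -6.
Double cover: chi(Sigma_g) = 2 * chi(N_8) = 2*(-6) = -12.
2 - 2g = -12, so g = (2 - (-12))/2 = 14/2 = 7

7


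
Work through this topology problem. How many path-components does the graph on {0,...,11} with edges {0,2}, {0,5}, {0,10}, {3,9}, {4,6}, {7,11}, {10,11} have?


Run DFS/union-find over 12 vertices.
V = 12, E = 7.
Number of components = 5

5


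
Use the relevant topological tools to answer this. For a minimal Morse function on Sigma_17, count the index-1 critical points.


A perfect Morse function has m_k = b_k.
For Sigma_17: b_0=1, b_1=2g=34, b_2=1.
Saddles m_1 = 2g = 34

34


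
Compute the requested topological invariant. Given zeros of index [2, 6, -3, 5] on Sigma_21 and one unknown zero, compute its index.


Poincare-Hopf: sum of indices = chi(M).
chi(Sigma_21) = 2 - 2*21 = -40.
Sum of known indices = 10.
x = chi - (sum known) = -40 - (10) = -50

-50


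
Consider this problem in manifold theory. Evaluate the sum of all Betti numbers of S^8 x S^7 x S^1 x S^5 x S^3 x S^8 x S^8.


Total Betti number is multiplicative under products.
Each S^d (d>=1) has total Betti number 2.
There are 7 sphere factors.
Total = 2^7 = 128

128


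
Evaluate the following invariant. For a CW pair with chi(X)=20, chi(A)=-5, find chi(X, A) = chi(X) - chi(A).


Relative Euler characteristic: chi(X, A) = chi(X) - chi(A).
= 20 - (-5) = 25

25


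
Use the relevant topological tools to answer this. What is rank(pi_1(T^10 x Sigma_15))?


pi_1(A x B) = pi_1(A) x pi_1(B); rank of abelianization = b_1.
b_1(T^10) = 10, b_1(Sigma_15) = 2*15 = 30.
b_1(product) = 10 + 30 = 40

40


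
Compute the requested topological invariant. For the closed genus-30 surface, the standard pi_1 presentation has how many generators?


Standard presentation: pi_1(Sigma_g) = <a_1,b_1,...,a_g,b_g | [a_1,b_1]...[a_g,b_g] = 1>.
Number of generators = 2g = 2*30 = 60

60


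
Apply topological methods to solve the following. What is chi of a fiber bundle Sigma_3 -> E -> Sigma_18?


For a fiber bundle F -> E -> B (with CW structure): chi(E) = chi(B) * chi(F).
chi(Sigma_18) = -34, chi(Sigma_3) = -4.
chi(E) = (-34) * (-4) = 136

136


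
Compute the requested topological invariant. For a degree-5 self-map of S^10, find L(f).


On S^10: L(f) = tr(f_0*) + (-1)^10 tr(f_10*) = 1 + (-1)^10 * deg(f).
L(f) = 1 + (-1)^10 * 5 = 1 + 5 = 6

6


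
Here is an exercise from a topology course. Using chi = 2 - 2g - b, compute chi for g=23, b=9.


For a compact orientable surface with genus g and b boundary components: chi = 2 - 2g - b.
chi = 2 - 2*23 - 9 = 2 - 46 - 9 = -53

-53


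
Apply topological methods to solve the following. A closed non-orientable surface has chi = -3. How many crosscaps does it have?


chi = 2 - k for closed non-orientable surfaces with k crosscaps.
-3 = 2 - k
k = 2 - (-3) = 5

5


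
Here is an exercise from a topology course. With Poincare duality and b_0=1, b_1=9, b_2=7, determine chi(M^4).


By Poincare duality b_k = b_{4-k}, so full Betti numbers: b_0=1, b_1=9, b_2=7, b_3=9, b_4=1.
chi = sum (-1)^k b_k = -9

-9


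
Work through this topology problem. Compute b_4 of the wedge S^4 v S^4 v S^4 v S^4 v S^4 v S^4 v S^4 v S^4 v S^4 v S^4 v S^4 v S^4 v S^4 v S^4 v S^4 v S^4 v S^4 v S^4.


For a wedge of spheres, H_k (k>0) is free on one generator per sphere of dimension k.
Spheres of dimension 4: count = 18.
b_4 = 18

18


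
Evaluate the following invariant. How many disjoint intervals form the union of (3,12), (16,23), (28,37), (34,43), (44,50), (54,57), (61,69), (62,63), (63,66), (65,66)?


Sort and merge overlapping open intervals.
Merged: (3,12), (16,23), (28,43), (44,50), (54,57), (61,69).
Number of components = 6

6


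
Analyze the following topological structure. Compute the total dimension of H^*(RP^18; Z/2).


H^k(RP^18; Z/2) = Z/2 for each 0 <= k <= 18.
Total dimension = 18 + 1 = 19

19


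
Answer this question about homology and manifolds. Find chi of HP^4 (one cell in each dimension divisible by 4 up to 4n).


HP^4 has one cell in each dimension 0, 4, ..., 4*4 (4+1 cells, all even-dim).
chi = 4 + 1 = 5

5


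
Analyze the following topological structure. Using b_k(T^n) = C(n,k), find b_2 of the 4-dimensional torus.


By the Kunneth formula, b_k(T^n) = C(n,k).
b_2(T^4) = C(4,2).
C(4,2) = 4!/(2!*2!) = 6

6


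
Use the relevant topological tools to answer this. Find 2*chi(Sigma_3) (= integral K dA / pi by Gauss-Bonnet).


Gauss-Bonnet: integral K dA = 2*pi*chi(M).
chi(Sigma_3) = 2 - 2*3 = -4.
(integral K dA)/pi = 2*chi = 2*(-4) = -8

-8


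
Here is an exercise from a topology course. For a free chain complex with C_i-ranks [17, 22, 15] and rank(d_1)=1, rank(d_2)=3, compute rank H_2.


rank H_k = rank(ker d_k) - rank(im d_{k+1}).
rank(ker d_2) = rank(C_2) - rank(d_2) = 15 - 3 = 12.
rank(im d_{2+1}) = 0.
rank H_2 = 12 - 0 = 12

12


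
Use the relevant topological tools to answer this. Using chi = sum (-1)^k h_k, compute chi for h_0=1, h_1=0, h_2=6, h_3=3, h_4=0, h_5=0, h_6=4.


Handles of index k contribute (-1)^k to chi (same as CW cells).
chi = (1) + (0) + (6) + (-3) + (0) + (0) + (4) = 8

8


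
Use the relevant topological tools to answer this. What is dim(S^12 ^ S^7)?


S^m ^ S^n = S^{m+n}.
k = 12 + 7 = 19

19


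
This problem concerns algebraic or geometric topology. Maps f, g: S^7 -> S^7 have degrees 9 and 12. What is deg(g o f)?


Degree is multiplicative under composition: deg(g o f) = deg(g) * deg(f).
= 12 * 9 = 108

108


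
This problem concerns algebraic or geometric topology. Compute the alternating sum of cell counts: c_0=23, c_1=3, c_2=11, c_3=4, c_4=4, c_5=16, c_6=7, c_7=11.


chi = sum_k (-1)^k c_k.
= (-1)^0*23 + (-1)^1*3 + (-1)^2*11 + (-1)^3*4 + (-1)^4*4 + (-1)^5*16 + (-1)^6*7 + (-1)^7*11
= (23) + (-3) + (11) + (-4) + (4) + (-16) + (7) + (-11)
= 11

11


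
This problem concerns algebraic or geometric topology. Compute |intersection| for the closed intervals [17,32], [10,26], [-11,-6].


Intersection = [max(a_i), min(b_i)] = [17, -6].
Since 17 > -6, the intersection is empty.
Length = 0

0


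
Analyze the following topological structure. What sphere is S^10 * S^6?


Join of spheres: S^m * S^n = S^{m+n+1}.
dim = 10 + 6 + 1 = 17

17


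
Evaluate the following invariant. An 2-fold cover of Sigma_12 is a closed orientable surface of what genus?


For an n-sheeted cover: chi(E) = n * chi(B).
chi(Sigma_12) = 2 - 2*12 = -22.
chi(E) = 2 * (-22) = -44.
genus(E) = (2 - chi(E))/2 = (2 - (-44))/2 = 46/2 = 23

23


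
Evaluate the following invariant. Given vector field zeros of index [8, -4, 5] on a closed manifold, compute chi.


Poincare-Hopf: chi(M) = sum of indices of zeros.
chi = (8) + (-4) + (5) = 9

9


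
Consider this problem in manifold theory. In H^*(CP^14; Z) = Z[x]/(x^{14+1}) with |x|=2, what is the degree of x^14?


|x| = 2 in H^*(CP^n).
|x^14| = 14 * |x| = 14 * 2 = 28

28


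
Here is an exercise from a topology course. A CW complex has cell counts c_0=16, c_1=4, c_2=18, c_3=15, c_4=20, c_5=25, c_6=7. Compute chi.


chi = sum_k (-1)^k c_k.
= (-1)^0*16 + (-1)^1*4 + (-1)^2*18 + (-1)^3*15 + (-1)^4*20 + (-1)^5*25 + (-1)^6*7
= (16) + (-4) + (18) + (-15) + (20) + (-25) + (7)
= 17

17


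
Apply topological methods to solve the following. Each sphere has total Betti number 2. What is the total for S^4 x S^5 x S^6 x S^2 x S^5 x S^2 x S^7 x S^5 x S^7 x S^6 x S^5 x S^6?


Total Betti number is multiplicative under products.
Each S^d (d>=1) has total Betti number 2.
There are 12 sphere factors.
Total = 2^12 = 4096

4096


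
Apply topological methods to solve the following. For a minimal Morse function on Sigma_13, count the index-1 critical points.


A perfect Morse function has m_k = b_k.
For Sigma_13: b_0=1, b_1=2g=26, b_2=1.
Saddles m_1 = 2g = 26

26


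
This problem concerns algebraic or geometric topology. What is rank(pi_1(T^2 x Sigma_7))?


pi_1(A x B) = pi_1(A) x pi_1(B); rank of abelianization = b_1.
b_1(T^2) = 2, b_1(Sigma_7) = 2*7 = 14.
b_1(product) = 2 + 14 = 16

16


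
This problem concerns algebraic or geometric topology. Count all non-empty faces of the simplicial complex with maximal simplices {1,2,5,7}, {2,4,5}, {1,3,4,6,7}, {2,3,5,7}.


Each maximal simplex on m vertices has 2^m - 1 nonempty faces.
Take the union (dedupe shared faces).
Total distinct faces = 52

52


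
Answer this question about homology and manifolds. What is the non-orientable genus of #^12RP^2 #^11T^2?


Since a >= 1, the sum is non-orientable; each T^2 can be replaced by RP^2 # RP^2 (since T^2#RP^2 = 3RP^2).
Total crosscaps k = 12 + 2*11 = 34.
Check via chi: chi = 12*1 + 11*0 - (12+11-1)*2 = -32 = 2 - k = -32. Consistent.

34


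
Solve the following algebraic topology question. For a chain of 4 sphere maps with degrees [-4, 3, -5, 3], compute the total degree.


Degree is multiplicative: deg(composition) = product of degrees.
= (-4) * (3) * (-5) * (3) = 180

180


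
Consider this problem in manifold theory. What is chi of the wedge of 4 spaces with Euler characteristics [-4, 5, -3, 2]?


chi(A v B) = chi(A) + chi(B) - 1 (one point identified).
For 4 spaces: chi = (sum chi_i) - (4 - 1).
sum = 0; chi = 0 - 3 = -3

-3


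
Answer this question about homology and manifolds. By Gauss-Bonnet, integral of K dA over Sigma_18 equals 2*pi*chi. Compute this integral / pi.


Gauss-Bonnet: integral K dA = 2*pi*chi(M).
chi(Sigma_18) = 2 - 2*18 = -34.
(integral K dA)/pi = 2*chi = 2*(-34) = -68

-68


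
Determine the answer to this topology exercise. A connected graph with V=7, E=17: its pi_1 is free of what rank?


For a connected graph: rank(pi_1) = b_1 = E - V + 1 = 1 - chi.
chi = V - E = 7 - 17 = -10.
rank = 1 - (-10) = 17 - 7 + 1 = 11

11


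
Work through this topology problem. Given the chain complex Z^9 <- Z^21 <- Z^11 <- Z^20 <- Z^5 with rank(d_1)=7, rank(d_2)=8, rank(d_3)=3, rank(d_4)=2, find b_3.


rank H_k = rank(ker d_k) - rank(im d_{k+1}).
rank(ker d_3) = rank(C_3) - rank(d_3) = 20 - 3 = 17.
rank(im d_{3+1}) = 2.
rank H_3 = 17 - 2 = 15

15


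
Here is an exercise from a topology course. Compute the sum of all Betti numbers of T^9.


b_k(T^9) = C(9,k), so the sum over k is sum_k C(9,k) = 2^9.
Total = 2^9 = 512

512


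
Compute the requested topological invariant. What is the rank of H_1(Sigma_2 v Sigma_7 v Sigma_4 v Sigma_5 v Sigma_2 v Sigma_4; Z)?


For a wedge X v Y: reduced H_k(X v Y) = H_k(X) + H_k(Y).
Each Sigma_g contributes b_1 = 2g.
b_1 = 4 + 14 + 8 + 10 + 4 + 8 = 48

48


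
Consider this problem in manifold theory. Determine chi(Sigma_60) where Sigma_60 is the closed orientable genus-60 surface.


For a closed orientable surface of genus g: chi = 2 - 2g.
Here g = 60.
chi = 2 - 2*60 = 2 - 120 = -118

-118


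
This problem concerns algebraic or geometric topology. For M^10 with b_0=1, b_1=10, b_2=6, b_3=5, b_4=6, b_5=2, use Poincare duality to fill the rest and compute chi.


By Poincare duality b_k = b_{10-k}, so full Betti numbers: b_0=1, b_1=10, b_2=6, b_3=5, b_4=6, b_5=2, b_6=6, b_7=5, b_8=6, b_9=10, b_10=1.
chi = sum (-1)^k b_k = -6

-6


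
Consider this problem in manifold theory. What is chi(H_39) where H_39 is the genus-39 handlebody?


A genus-g handlebody deformation retracts to a wedge of g circles.
chi(vee_g S^1) = 1 - g.
chi(H_39) = 1 - 39 = -38

-38


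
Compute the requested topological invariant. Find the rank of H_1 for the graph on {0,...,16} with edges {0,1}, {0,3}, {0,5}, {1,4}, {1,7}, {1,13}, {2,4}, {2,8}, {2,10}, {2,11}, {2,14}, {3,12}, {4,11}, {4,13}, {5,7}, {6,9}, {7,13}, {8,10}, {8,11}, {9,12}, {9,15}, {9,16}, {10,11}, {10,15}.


b_1 = E - V + (number of components).
E = 24, V = 17, components = 1.
b_1 = 24 - 17 + 1 = 8

8


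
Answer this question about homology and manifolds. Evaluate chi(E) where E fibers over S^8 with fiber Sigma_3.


chi(S^8) = 2 (n even), chi(Sigma_3) = 2 - 2*3 = -4.
chi(E) = 2 * (-4) = -8

-8


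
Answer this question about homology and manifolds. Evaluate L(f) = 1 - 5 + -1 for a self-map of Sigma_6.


L(f) = tr(f_0*) - tr(f_1*) + tr(f_2*).
= 1 - (5) + (-1)
= -5

-5


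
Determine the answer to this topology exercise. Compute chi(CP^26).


CP^26 has one cell in each even dimension 0, 2, ..., 2*26 (26+1 cells total).
All cells are even-dimensional, so chi = number of cells.
chi = 26 + 1 = 27

27


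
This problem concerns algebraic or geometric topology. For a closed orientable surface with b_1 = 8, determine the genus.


For a closed orientable surface: b_1 = 2g.
8 = 2g
g = 8 / 2 = 4

4


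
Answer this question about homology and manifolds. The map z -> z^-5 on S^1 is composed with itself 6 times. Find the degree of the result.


deg(f) = -5. Degree is multiplicative: deg(f^6) = (deg f)^6.
deg(f^6) = (-5)^6 = 15625

15625


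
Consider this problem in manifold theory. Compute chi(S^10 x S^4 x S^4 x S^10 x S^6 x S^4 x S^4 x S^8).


chi is multiplicative: chi(X x Y) = chi(X) chi(Y).
Each even-dim sphere has chi = 2. There are 8 factors.
chi = 2^8 = 256

256


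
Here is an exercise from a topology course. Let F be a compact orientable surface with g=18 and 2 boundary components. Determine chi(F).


For a compact orientable surface with genus g and b boundary components: chi = 2 - 2g - b.
chi = 2 - 2*18 - 2 = 2 - 36 - 2 = -36

-36


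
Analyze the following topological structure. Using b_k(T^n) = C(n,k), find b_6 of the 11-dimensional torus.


By the Kunneth formula, b_k(T^n) = C(n,k).
b_6(T^11) = C(11,6).
C(11,6) = 11!/(6!*5!) = 462

462


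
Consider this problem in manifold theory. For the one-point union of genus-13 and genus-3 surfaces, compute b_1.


For a wedge: H_1(A v B) = H_1(A) + H_1(B).
b_1(Sigma_13) = 26, b_1(Sigma_3) = 6.
b_1 = 26 + 6 = 32

32


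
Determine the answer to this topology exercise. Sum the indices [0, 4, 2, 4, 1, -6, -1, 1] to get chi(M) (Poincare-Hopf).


Poincare-Hopf: chi(M) = sum of indices of zeros.
chi = (0) + (4) + (2) + (4) + (1) + (-6) + (-1) + (1) = 5

5


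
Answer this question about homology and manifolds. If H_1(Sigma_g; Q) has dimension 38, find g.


For a closed orientable surface: b_1 = 2g.
38 = 2g
g = 38 / 2 = 19

19


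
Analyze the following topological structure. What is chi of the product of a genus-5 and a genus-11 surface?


chi(Sigma_5) = 2 - 2*5 = -8
chi(Sigma_11) = 2 - 2*11 = -20
chi(product) = (-8) * (-20) = 160

160


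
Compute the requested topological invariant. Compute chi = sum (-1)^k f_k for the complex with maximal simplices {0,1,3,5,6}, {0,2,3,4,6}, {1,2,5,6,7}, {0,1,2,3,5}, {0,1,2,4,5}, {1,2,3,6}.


Enumerate all faces; f-vector: f_0=8, f_1=25, f_2=37, f_3=24, f_4=5.
chi = sum (-1)^k f_k = 1

1


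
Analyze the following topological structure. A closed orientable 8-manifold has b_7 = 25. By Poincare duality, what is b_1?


Poincare duality for closed orientable n-manifolds: b_k = b_{n-k}.
Here n = 8, so b_1 = b_7 = 25

25


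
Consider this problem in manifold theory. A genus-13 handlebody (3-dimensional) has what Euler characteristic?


A genus-g handlebody deformation retracts to a wedge of g circles.
chi(vee_g S^1) = 1 - g.
chi(H_13) = 1 - 13 = -12

-12


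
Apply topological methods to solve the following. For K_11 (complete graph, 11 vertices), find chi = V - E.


K_11: V = 11, E = C(11,2) = 55.
chi = V - E = 11 - 55 = -44

-44


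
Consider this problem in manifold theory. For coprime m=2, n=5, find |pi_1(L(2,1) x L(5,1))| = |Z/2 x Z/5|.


pi_1(X x Y) = pi_1(X) x pi_1(Y).
pi_1(L(2,1)) = Z/2, pi_1(L(5,1)) = Z/5.
|Z/2 x Z/5| = 2 * 5 = 10

10


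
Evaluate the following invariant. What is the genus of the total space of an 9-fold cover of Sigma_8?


For an n-sheeted cover: chi(E) = n * chi(B).
chi(Sigma_8) = 2 - 2*8 = -14.
chi(E) = 9 * (-14) = -126.
genus(E) = (2 - chi(E))/2 = (2 - (-126))/2 = 128/2 = 64

64


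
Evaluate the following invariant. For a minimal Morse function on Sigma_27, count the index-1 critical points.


A perfect Morse function has m_k = b_k.
For Sigma_27: b_0=1, b_1=2g=54, b_2=1.
Saddles m_1 = 2g = 54

54


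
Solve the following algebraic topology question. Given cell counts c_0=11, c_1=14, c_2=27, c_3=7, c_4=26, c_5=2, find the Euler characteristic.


chi = sum_k (-1)^k c_k.
= (-1)^0*11 + (-1)^1*14 + (-1)^2*27 + (-1)^3*7 + (-1)^4*26 + (-1)^5*2
= (11) + (-14) + (27) + (-7) + (26) + (-2)
= 41

41


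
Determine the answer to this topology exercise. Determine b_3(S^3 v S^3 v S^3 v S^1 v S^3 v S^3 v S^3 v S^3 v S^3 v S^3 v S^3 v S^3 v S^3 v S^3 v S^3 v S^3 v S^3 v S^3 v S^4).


For a wedge of spheres, H_k (k>0) is free on one generator per sphere of dimension k.
Spheres of dimension 3: count = 17.
b_3 = 17

17


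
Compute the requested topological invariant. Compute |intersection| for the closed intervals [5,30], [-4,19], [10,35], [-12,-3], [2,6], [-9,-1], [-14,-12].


Intersection = [max(a_i), min(b_i)] = [10, -12].
Since 10 > -12, the intersection is empty.
Length = 0

0


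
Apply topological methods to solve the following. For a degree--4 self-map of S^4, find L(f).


On S^4: L(f) = tr(f_0*) + (-1)^4 tr(f_4*) = 1 + (-1)^4 * deg(f).
L(f) = 1 + (-1)^4 * -4 = 1 + -4 = -3

-3


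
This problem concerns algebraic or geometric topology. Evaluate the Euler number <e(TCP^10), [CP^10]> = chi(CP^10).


For any closed oriented manifold, <e(TM),[M]> = chi(M).
chi(CP^10) = 10+1 = 11

11


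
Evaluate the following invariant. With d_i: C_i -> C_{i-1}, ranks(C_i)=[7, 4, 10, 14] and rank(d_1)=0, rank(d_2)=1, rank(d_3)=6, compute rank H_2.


rank H_k = rank(ker d_k) - rank(im d_{k+1}).
rank(ker d_2) = rank(C_2) - rank(d_2) = 10 - 1 = 9.
rank(im d_{2+1}) = 6.
rank H_2 = 9 - 6 = 3

3


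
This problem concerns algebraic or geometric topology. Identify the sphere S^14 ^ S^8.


S^m ^ S^n = S^{m+n}.
k = 14 + 8 = 22

22


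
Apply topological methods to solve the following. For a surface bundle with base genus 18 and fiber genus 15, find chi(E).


For a fiber bundle F -> E -> B (with CW structure): chi(E) = chi(B) * chi(F).
chi(Sigma_18) = -34, chi(Sigma_15) = -28.
chi(E) = (-34) * (-28) = 952

952


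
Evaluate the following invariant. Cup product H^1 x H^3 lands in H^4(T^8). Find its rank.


Cup product: H^p x H^q -> H^{p+q}; here p+q = 1+3 = 4.
rank H^k(T^n) = C(n,k).
C(8,4) = 70

70


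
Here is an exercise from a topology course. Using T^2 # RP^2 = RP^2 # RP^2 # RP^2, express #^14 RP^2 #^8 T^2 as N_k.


Since a >= 1, the sum is non-orientable; each T^2 can be replaced by RP^2 # RP^2 (since T^2#RP^2 = 3RP^2).
Total crosscaps k = 14 + 2*8 = 30.
Check via chi: chi = 14*1 + 8*0 - (14+8-1)*2 = -28 = 2 - k = -28. Consistent.

30


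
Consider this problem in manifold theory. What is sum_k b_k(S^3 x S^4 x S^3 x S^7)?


Total Betti number is multiplicative under products.
Each S^d (d>=1) has total Betti number 2.
There are 4 sphere factors.
Total = 2^4 = 16

16


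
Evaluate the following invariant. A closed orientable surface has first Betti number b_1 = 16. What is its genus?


For a closed orientable surface: b_1 = 2g.
16 = 2g
g = 16 / 2 = 8

8


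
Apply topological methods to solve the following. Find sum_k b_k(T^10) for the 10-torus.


b_k(T^10) = C(10,k), so the sum over k is sum_k C(10,k) = 2^10.
Total = 2^10 = 1024

1024


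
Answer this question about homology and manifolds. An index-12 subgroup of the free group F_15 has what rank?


Nielsen-Schreier: an index-n subgroup of F_r is free of rank 1 + n(r-1).
Equivalently: chi(cover) = n*chi(base); chi(vee_r S^1) = 1 - 15 = -14.
chi(E) = 12*(-14) = -168; rank = 1 - chi(E) = 1 - (-168) = 169.
rank = 1 + 12*(15-1) = 1 + 168 = 169

169


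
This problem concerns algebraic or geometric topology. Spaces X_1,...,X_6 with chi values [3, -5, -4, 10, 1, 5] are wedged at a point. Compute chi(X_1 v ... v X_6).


chi(A v B) = chi(A) + chi(B) - 1 (one point identified).
For 6 spaces: chi = (sum chi_i) - (6 - 1).
sum = 10; chi = 10 - 5 = 5

5


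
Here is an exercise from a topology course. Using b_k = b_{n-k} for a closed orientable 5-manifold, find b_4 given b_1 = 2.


Poincare duality for closed orientable n-manifolds: b_k = b_{n-k}.
Here n = 5, so b_4 = b_1 = 2

2


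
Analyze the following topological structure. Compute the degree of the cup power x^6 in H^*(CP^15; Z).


|x| = 2 in H^*(CP^n).
|x^6| = 6 * |x| = 6 * 2 = 12

12


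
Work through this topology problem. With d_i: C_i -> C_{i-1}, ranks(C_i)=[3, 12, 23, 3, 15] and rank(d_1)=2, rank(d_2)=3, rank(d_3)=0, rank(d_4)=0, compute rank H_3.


rank H_k = rank(ker d_k) - rank(im d_{k+1}).
rank(ker d_3) = rank(C_3) - rank(d_3) = 3 - 0 = 3.
rank(im d_{3+1}) = 0.
rank H_3 = 3 - 0 = 3

3


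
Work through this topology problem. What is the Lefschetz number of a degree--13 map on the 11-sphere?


On S^11: L(f) = tr(f_0*) + (-1)^11 tr(f_11*) = 1 + (-1)^11 * deg(f).
L(f) = 1 + (-1)^11 * -13 = 1 + 13 = 14

14


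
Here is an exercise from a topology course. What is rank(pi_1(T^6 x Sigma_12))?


pi_1(A x B) = pi_1(A) x pi_1(B); rank of abelianization = b_1.
b_1(T^6) = 6, b_1(Sigma_12) = 2*12 = 24.
b_1(product) = 6 + 24 = 30

30


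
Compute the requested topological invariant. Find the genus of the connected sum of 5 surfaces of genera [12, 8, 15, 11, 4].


Genus is additive under connected sum of orientable surfaces.
g = 12 + 8 + 15 + 11 + 4 = 50

50


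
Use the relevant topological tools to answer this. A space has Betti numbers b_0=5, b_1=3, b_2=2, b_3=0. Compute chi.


chi = sum_k (-1)^k b_k.
= (5) + (-3) + (2) + (0)
= 4

4


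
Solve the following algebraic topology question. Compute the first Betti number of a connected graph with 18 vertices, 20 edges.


For a connected graph: rank(pi_1) = b_1 = E - V + 1 = 1 - chi.
chi = V - E = 18 - 20 = -2.
rank = 1 - (-2) = 20 - 18 + 1 = 3

3


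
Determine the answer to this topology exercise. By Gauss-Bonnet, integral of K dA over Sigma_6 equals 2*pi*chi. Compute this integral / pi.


Gauss-Bonnet: integral K dA = 2*pi*chi(M).
chi(Sigma_6) = 2 - 2*6 = -10.
(integral K dA)/pi = 2*chi = 2*(-10) = -20

-20


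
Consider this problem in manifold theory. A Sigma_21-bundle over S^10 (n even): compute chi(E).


chi(S^10) = 2 (n even), chi(Sigma_21) = 2 - 2*21 = -40.
chi(E) = 2 * (-40) = -80

-80


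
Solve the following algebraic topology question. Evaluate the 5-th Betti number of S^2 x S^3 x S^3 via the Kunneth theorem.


Each S^d has Poincare polynomial 1 + t^d.
The product S^2 x S^3 x S^3 has Poincare polynomial prod(1+t^d_i).
Expanding: b_0=1, b_2=1, b_3=2, b_5=2, b_6=1, b_8=1.
b_5 = 2

2


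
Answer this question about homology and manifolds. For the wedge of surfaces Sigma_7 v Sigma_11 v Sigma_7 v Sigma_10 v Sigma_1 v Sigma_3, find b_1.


For a wedge X v Y: reduced H_k(X v Y) = H_k(X) + H_k(Y).
Each Sigma_g contributes b_1 = 2g.
b_1 = 14 + 22 + 14 + 20 + 2 + 6 = 78

78


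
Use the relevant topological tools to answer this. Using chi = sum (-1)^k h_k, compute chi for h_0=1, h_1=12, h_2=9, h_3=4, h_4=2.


Handles of index k contribute (-1)^k to chi (same as CW cells).
chi = (1) + (-12) + (9) + (-4) + (2) = -4

-4


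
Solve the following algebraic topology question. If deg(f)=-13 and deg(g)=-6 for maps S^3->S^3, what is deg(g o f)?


Degree is multiplicative under composition: deg(g o f) = deg(g) * deg(f).
= -6 * -13 = 78

78


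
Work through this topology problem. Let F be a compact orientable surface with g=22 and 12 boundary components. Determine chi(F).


For a compact orientable surface with genus g and b boundary components: chi = 2 - 2g - b.
chi = 2 - 2*22 - 12 = 2 - 44 - 12 = -54

-54


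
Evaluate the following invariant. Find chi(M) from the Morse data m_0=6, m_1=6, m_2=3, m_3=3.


Morse theory: chi(M) = sum_k (-1)^k m_k where m_k = #(index-k critical points).
= (6) + (-6) + (3) + (-3) = 0

0


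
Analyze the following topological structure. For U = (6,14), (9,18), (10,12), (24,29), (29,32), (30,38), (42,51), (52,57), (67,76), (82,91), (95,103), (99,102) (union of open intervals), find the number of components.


Sort and merge overlapping open intervals.
Merged: (6,18), (24,29), (29,38), (42,51), (52,57), (67,76), (82,91), (95,103).
Number of components = 8

8


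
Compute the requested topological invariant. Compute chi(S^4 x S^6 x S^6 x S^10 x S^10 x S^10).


chi is multiplicative: chi(X x Y) = chi(X) chi(Y).
Each even-dim sphere has chi = 2. There are 6 factors.
chi = 2^6 = 64

64


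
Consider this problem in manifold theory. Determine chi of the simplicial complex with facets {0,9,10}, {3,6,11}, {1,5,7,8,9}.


Enumerate all faces; f-vector: f_0=10, f_1=16, f_2=12, f_3=5, f_4=1.
chi = sum (-1)^k f_k = 2

2


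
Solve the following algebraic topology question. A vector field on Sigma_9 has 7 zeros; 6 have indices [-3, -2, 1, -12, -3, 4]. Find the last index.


Poincare-Hopf: sum of indices = chi(M).
chi(Sigma_9) = 2 - 2*9 = -16.
Sum of known indices = -15.
x = chi - (sum known) = -16 - (-15) = -1

-1


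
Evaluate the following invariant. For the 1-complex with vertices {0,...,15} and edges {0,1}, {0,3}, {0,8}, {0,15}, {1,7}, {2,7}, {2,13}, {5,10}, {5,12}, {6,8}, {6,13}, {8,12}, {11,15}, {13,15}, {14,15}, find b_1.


b_1 = E - V + (number of components).
E = 15, V = 16, components = 3.
b_1 = 15 - 16 + 3 = 2

2


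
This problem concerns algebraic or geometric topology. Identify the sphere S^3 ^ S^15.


S^m ^ S^n = S^{m+n}.
k = 3 + 15 = 18

18


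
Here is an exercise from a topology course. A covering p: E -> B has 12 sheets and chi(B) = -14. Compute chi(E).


For a finite covering: chi(E) = (number of sheets) * chi(B).
chi(E) = 12 * (-14) = -168

-168


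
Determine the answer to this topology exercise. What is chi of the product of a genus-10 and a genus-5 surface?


chi(Sigma_10) = 2 - 2*10 = -18
chi(Sigma_5) = 2 - 2*5 = -8
chi(product) = (-18) * (-8) = 144

144


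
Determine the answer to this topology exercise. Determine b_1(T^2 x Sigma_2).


pi_1(A x B) = pi_1(A) x pi_1(B); rank of abelianization = b_1.
b_1(T^2) = 2, b_1(Sigma_2) = 2*2 = 4.
b_1(product) = 2 + 4 = 6

6


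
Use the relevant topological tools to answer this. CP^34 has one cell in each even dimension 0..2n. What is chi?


CP^34 has one cell in each even dimension 0, 2, ..., 2*34 (34+1 cells total).
All cells are even-dimensional, so chi = number of cells.
chi = 34 + 1 = 35

35


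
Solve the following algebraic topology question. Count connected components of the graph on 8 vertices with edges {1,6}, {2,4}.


Run DFS/union-find over 8 vertices.
V = 8, E = 2.
Number of components = 6

6


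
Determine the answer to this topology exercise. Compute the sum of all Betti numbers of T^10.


b_k(T^10) = C(10,k), so the sum over k is sum_k C(10,k) = 2^10.
Total = 2^10 = 1024

1024


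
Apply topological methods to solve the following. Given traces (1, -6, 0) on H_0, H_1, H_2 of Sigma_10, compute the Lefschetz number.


L(f) = tr(f_0*) - tr(f_1*) + tr(f_2*).
= 1 - (-6) + (0)
= 7

7


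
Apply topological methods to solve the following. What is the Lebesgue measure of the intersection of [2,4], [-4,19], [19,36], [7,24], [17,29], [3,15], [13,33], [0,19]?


Intersection = [max(a_i), min(b_i)] = [19, 4].
Since 19 > 4, the intersection is empty.
Length = 0

0


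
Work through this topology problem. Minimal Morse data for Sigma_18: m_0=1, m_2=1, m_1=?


A perfect Morse function has m_k = b_k.
For Sigma_18: b_0=1, b_1=2g=36, b_2=1.
Saddles m_1 = 2g = 36

36


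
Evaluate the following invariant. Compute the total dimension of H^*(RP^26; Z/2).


H^k(RP^26; Z/2) = Z/2 for each 0 <= k <= 26.
Total dimension = 26 + 1 = 27

27


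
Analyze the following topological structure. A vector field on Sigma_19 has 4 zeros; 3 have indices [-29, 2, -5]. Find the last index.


Poincare-Hopf: sum of indices = chi(M).
chi(Sigma_19) = 2 - 2*19 = -36.
Sum of known indices = -32.
x = chi - (sum known) = -36 - (-32) = -4

-4


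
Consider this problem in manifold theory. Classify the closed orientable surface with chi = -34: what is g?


chi = 2 - 2g for closed orientable surfaces.
-34 = 2 - 2g
2g = 2 - (-34) = 36
g = 18

18


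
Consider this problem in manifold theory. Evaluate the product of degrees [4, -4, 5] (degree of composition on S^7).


Degree is multiplicative: deg(composition) = product of degrees.
= (4) * (-4) * (5) = -80

-80


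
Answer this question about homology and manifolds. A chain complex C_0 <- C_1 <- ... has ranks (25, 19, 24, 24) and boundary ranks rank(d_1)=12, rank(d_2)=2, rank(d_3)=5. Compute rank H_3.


rank H_k = rank(ker d_k) - rank(im d_{k+1}).
rank(ker d_3) = rank(C_3) - rank(d_3) = 24 - 5 = 19.
rank(im d_{3+1}) = 0.
rank H_3 = 19 - 0 = 19

19


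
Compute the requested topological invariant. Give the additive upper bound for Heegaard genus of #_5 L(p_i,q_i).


Heegaard genus satisfies g(A#B) <= g(A) + g(B).
Each lens space has g = 1.
Upper bound: 5 * 1 = 5

5


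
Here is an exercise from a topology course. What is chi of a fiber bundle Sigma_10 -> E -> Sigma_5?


For a fiber bundle F -> E -> B (with CW structure): chi(E) = chi(B) * chi(F).
chi(Sigma_5) = -8, chi(Sigma_10) = -18.
chi(E) = (-8) * (-18) = 144

144


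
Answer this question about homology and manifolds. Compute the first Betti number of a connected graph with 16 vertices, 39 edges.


For a connected graph: rank(pi_1) = b_1 = E - V + 1 = 1 - chi.
chi = V - E = 16 - 39 = -23.
rank = 1 - (-23) = 39 - 16 + 1 = 24

24


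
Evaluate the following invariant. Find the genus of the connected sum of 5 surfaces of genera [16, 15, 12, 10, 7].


Genus is additive under connected sum of orientable surfaces.
g = 16 + 15 + 12 + 10 + 7 = 60

60


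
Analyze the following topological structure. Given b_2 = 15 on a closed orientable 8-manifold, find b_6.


Poincare duality for closed orientable n-manifolds: b_k = b_{n-k}.
Here n = 8, so b_6 = b_2 = 15

15


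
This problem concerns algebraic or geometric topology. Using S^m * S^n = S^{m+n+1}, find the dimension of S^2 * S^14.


Join of spheres: S^m * S^n = S^{m+n+1}.
dim = 2 + 14 + 1 = 17

17


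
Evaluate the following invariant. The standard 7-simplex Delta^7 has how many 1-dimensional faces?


Delta^7 has 7+1 vertices. A 1-face is a choice of 1+1 vertices.
f_1 = C(7+1, 1+1) = C(8,2) = 28

28


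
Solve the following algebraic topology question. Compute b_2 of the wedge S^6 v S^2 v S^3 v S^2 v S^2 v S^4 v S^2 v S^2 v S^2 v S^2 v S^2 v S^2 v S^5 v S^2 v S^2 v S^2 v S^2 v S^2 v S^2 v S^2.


For a wedge of spheres, H_k (k>0) is free on one generator per sphere of dimension k.
Spheres of dimension 2: count = 16.
b_2 = 16

16


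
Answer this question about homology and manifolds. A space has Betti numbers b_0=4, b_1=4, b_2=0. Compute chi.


chi = sum_k (-1)^k b_k.
= (4) + (-4) + (0)
= 0

0


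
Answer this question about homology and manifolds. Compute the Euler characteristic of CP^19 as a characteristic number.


For any closed oriented manifold, <e(TM),[M]> = chi(M).
chi(CP^19) = 19+1 = 20

20


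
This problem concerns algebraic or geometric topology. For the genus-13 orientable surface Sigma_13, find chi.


For a closed orientable surface of genus g: chi = 2 - 2g.
Here g = 13.
chi = 2 - 2*13 = 2 - 26 = -24

-24


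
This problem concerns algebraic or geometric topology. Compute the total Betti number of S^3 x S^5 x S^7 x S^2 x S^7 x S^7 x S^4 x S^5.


Total Betti number is multiplicative under products.
Each S^d (d>=1) has total Betti number 2.
There are 8 sphere factors.
Total = 2^8 = 256

256


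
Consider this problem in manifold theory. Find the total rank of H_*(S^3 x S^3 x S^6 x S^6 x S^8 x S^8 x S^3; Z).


Total Betti number is multiplicative under products.
Each S^d (d>=1) has total Betti number 2.
There are 7 sphere factors.
Total = 2^7 = 128

128


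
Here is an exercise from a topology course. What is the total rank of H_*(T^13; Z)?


b_k(T^13) = C(13,k), so the sum over k is sum_k C(13,k) = 2^13.
Total = 2^13 = 8192

8192


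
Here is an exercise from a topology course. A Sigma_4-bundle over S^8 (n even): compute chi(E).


chi(S^8) = 2 (n even), chi(Sigma_4) = 2 - 2*4 = -6.
chi(E) = 2 * (-6) = -12

-12


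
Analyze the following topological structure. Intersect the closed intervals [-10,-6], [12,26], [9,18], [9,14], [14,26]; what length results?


Intersection = [max(a_i), min(b_i)] = [14, -6].
Since 14 > -6, the intersection is empty.
Length = 0

0


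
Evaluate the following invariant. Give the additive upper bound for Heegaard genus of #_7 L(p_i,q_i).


Heegaard genus satisfies g(A#B) <= g(A) + g(B).
Each lens space has g = 1.
Upper bound: 7 * 1 = 7

7
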